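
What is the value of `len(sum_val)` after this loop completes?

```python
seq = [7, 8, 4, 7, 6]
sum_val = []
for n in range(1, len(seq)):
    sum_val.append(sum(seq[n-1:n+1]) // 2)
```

Number of 2-element averages
`sum_val` takes the values: [] → [7] → [7, 6] → [7, 6, 5] → [7, 6, 5, 6]
So `len(sum_val)` = 4

Answer: 4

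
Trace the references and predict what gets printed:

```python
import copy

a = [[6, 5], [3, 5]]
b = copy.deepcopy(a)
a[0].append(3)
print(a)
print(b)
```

Key concept: deep copy is fully independent.
Step by step:
`a = [[6, 5], [3, 5]]` → a = [[6, 5], [3, 5]]
`b = copy.deepcopy(a)` → b = [[6, 5], [3, 5]]
`a[0].append(3)` → a = [[6, 5, 3], [3, 5]]
`print(a)` → prints [[6, 5, 3], [3, 5]]
`print(b)` → prints [[6, 5], [3, 5]]

Answer:
[[6, 5, 3], [3, 5]]
[[6, 5], [3, 5]]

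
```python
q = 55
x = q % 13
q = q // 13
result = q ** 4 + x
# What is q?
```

Trace:
`q = 55` → q = 55
`x = q % 13` → x = 3
`q = q // 13` → q = 4
`result = q ** 4 + x` → result = 259
So q = 4

Answer: 4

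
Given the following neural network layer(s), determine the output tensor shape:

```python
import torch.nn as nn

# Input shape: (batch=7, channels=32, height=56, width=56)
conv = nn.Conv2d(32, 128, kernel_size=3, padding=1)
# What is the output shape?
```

Input: (7, 32, 56, 56) -> Output: (7, 128, 56, 56)

Answer: (7, 128, 56, 56)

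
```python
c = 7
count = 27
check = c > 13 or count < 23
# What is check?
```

Trace:
`c = 7` → c = 7
`count = 27` → count = 27
`check = c > 13 or count < 23` → check = False
So check = False

Answer: False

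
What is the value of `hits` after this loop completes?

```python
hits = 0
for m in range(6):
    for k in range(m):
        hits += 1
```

Triangle number: 0+1+2+...+5
`hits` takes the values: 0 → 1 → 2 → 3 → 4 → 5 → 6 → 7 → 8 → 9 → 10 → 11 → 12 → 13 → 14 → 15

Answer: 15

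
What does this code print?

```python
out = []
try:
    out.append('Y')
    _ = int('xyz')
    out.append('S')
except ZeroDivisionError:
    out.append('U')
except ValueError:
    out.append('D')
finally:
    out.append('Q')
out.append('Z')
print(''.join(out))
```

Execution trace: 'Y' (try body) → 'D' (except ValueError) → 'Q' (finally) → 'Z' (after the try/except). Output: YDQZ

Answer: YDQZ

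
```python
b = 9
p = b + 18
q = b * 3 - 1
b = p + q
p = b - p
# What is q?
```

Trace:
`b = 9` → b = 9
`p = b + 18` → p = 27
`q = b * 3 - 1` → q = 26
`b = p + q` → b = 53
`p = b - p` → p = 26
So q = 26

Answer: 26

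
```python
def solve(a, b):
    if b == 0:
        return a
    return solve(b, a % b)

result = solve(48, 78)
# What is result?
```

solve(48, 78) -> solve(78, 48) -> solve(48, 30) -> solve(30, 18) -> solve(18, 12) -> solve(12, 6) -> solve(6, 0) -> 6

Answer: 6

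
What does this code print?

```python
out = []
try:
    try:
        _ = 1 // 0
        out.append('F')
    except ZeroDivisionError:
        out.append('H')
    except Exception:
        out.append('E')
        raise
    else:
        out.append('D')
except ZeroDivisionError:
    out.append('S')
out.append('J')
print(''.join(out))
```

Execution trace: 'H' (inner except ZeroDivisionError) → 'J' (after the try/except). Output: HJ

Answer: HJ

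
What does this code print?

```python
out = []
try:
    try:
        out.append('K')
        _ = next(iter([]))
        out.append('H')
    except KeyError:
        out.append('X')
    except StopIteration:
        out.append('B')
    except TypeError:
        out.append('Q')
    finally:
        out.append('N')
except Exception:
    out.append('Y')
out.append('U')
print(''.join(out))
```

Execution trace: 'K' (inner try body) → 'B' (inner except StopIteration) → 'N' (inner finally) → 'U' (after the try/except). Output: KBNU

Answer: KBNU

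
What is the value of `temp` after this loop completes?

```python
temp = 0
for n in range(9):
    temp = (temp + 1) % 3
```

Increment mod 3, 9 times = 0
`temp` takes the values: 0 → 1 → 2 → 0 → 1 → 2 → 0 → 1 → 2 → 0

Answer: 0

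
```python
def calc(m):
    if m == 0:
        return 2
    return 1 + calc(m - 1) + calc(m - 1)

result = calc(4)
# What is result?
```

calc(m) = 1 + 2·calc(m-1), calc(0)=2. Closed form: (2+1)·2^4 - 1 = 47.

Answer: 47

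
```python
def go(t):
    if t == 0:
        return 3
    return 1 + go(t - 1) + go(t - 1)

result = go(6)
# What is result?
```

go(t) = 1 + 2·go(t-1), go(0)=3. Closed form: (3+1)·2^6 - 1 = 255.

Answer: 255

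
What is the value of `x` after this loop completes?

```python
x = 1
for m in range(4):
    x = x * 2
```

Multiply by 2, 4 times: 1 * 2^4 = 16
`x` takes the values: 1 → 2 → 4 → 8 → 16

Answer: 16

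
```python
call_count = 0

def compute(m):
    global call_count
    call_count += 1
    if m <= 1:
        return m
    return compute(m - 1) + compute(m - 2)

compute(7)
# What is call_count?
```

Calls(m) = 1 + Calls(m-1) + Calls(m-2); Calls(0)=Calls(1)=1. For m=7 this gives 41.

Answer: 41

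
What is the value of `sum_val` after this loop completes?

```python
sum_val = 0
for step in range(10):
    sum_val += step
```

Sum of 0 to 9 = 45
`sum_val` takes the values: 0 → 1 → 3 → 6 → 10 → 15 → 21 → 28 → 36 → 45

Answer: 45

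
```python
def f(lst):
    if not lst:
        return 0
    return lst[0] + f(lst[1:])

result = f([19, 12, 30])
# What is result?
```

19 + 12 + 30 + 0 = 61

Answer: 61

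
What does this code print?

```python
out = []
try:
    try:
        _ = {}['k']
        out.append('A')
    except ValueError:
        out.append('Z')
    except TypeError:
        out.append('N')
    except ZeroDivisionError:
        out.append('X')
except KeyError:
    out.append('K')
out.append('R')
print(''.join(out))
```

Execution trace: 'K' (outer except KeyError) → 'R' (after the try/except). Output: KR

Answer: KR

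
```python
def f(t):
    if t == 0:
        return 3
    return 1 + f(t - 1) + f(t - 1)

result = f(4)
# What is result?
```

f(t) = 1 + 2·f(t-1), f(0)=3. Closed form: (3+1)·2^4 - 1 = 63.

Answer: 63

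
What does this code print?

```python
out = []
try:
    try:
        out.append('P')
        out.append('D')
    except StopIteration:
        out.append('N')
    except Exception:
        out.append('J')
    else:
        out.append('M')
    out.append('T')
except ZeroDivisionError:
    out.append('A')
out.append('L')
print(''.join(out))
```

Execution trace: 'P' (inner try body) → 'D' (inner try body, no exception) → 'M' (inner else) → 'T' (try body, no exception) → 'L' (after the try/except). Output: PDMTL

Answer: PDMTL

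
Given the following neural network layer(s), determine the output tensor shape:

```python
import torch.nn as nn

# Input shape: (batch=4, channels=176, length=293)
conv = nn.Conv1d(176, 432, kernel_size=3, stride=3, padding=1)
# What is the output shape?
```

Input: (4, 176, 293) -> Output: (4, 432, 98)

Answer: (4, 432, 98)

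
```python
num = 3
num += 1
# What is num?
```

Trace:
`num = 3` → num = 3
`num += 1` → num = 4
So num = 4

Answer: 4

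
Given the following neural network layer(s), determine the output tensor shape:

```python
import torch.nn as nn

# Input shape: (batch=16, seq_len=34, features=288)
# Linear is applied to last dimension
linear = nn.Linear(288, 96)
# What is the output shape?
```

Input: (16, 34, 288) -> Output: (16, 34, 96)

Answer: (16, 34, 96)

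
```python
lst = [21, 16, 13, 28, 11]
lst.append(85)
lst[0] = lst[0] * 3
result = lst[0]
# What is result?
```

Trace:
`lst = [21, 16, 13, 28, 11]` → lst = [21, 16, 13, 28, 11]
`lst.append(85)` → lst = [21, 16, 13, 28, 11, 85]
`lst[0] = lst[0] * 3` → lst = [63, 16, 13, 28, 11, 85]
`result = lst[0]` → result = 63
So result = 63

Answer: 63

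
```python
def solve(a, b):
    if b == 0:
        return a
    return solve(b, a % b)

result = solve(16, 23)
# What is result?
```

solve(16, 23) -> solve(23, 16) -> solve(16, 7) -> solve(7, 2) -> solve(2, 1) -> solve(1, 0) -> 1

Answer: 1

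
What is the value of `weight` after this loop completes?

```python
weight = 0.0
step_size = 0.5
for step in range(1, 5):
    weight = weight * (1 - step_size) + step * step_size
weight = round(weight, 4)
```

Moving average with lr=0.5
`weight` takes the values: 0.0 → 0.5 → 1.25 → 2.125 → 3.0625

Answer: 3.0625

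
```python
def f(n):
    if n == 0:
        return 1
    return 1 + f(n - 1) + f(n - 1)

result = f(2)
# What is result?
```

f(n) = 1 + 2·f(n-1), f(0)=1. Closed form: (1+1)·2^2 - 1 = 7.

Answer: 7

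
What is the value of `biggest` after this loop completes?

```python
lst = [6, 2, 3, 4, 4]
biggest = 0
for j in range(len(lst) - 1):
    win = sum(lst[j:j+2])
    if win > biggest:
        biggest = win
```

Max sum of 2-element window in [6, 2, 3, 4, 4]
`biggest` takes the values: 0 → 8

Answer: 8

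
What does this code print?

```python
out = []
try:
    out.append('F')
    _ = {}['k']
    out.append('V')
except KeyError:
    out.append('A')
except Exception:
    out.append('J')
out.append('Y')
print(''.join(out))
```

Execution trace: 'F' (try body) → 'A' (except KeyError) → 'Y' (after the try/except). Output: FAY

Answer: FAY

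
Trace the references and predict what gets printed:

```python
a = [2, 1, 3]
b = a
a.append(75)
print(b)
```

Key concept: basic list aliasing.
Step by step:
`a = [2, 1, 3]` → a = [2, 1, 3]
`b = a` → b = [2, 1, 3] (same object as a)
`a.append(75)` → a = [2, 1, 3, 75] (same object as b); b = [2, 1, 3, 75] (same object as a)
`print(b)` → prints [2, 1, 3, 75]

Answer: [2, 1, 3, 75]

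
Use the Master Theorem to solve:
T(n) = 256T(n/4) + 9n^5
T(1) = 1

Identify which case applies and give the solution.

a=256, b=4, f(n)=9n^5. log_4(256) = 4. Since c=5 > 4 and the regularity condition holds (256(n/4)^5 = (256/4^5)n^5 with 256/4^5 < 1), Case 3 applies: T(n) = Θ(f(n)) = O(n^5).

Answer: O(n^5) - Case 3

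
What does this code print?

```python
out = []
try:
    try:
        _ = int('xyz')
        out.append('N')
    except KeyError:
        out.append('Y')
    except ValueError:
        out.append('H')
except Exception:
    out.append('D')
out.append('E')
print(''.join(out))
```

Execution trace: 'H' (inner except ValueError) → 'E' (after the try/except). Output: HE

Answer: HE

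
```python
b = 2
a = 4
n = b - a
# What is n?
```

Trace:
`b = 2` → b = 2
`a = 4` → a = 4
`n = b - a` → n = -2
So n = -2

Answer: -2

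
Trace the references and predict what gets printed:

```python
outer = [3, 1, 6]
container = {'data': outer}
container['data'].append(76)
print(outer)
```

Key concept: dict holds reference to list.
Step by step:
`outer = [3, 1, 6]` → outer = [3, 1, 6]
`container = {'data': outer}` → container = {'data': [3, 1, 6]}
`container['data'].append(76)` → outer = [3, 1, 6, 76]; container = {'data': [3, 1, 6, 76]}
`print(outer)` → prints [3, 1, 6, 76]

Answer: [3, 1, 6, 76]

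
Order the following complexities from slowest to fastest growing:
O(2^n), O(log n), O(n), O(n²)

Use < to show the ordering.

Ordered by growth rate: O(log n) < O(n) < O(n²) < O(2^n)

Answer: O(log n) < O(n) < O(n²) < O(2^n)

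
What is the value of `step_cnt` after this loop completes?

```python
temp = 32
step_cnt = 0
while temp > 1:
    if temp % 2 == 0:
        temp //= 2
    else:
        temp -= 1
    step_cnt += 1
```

Steps to reduce 32 to 1
`step_cnt` takes the values: 0 → 1 → 2 → 3 → 4 → 5

Answer: 5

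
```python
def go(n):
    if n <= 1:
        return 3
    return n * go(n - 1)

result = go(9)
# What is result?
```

go(9) = 9 * 8 * 7 * 6 * 5 * 4 * 3 * 2 * 3 = 1088640

Answer: 1088640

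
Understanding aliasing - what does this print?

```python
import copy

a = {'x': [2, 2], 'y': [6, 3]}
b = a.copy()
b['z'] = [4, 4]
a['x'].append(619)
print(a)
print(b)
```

Key concept: shallow copy of dict with mutable values.
Step by step:
`a = {'x': [2, 2], 'y': [6, 3]}` → a = {'x': [2, 2], 'y': [6, 3]}
`b = a.copy()` → b = {'x': [2, 2], 'y': [6, 3]}
`b['z'] = [4, 4]` → b = {'x': [2, 2], 'y': [6, 3], 'z': [4, 4]}
`a['x'].append(619)` → a = {'x': [2, 2, 619], 'y': [6, 3]}; b = {'x': [2, 2, 619], 'y': [6, 3], 'z': [4, 4]}
`print(a)` → prints {'x': [2, 2, 619], 'y': [6, 3]}
`print(b)` → prints {'x': [2, 2, 619], 'y': [6, 3], 'z': [4, 4]}

Answer:
{'x': [2, 2, 619], 'y': [6, 3]}
{'x': [2, 2, 619], 'y': [6, 3], 'z': [4, 4]}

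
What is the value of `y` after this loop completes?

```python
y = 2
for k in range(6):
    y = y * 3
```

Multiply by 3, 6 times: 2 * 3^6 = 1458
`y` takes the values: 2 → 6 → 18 → 54 → 162 → 486 → 1458

Answer: 1458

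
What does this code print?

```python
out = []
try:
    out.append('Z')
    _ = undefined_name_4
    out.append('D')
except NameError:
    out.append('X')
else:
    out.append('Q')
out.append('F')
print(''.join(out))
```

Execution trace: 'Z' (try body) → 'X' (except NameError) → 'F' (after the try/except). Output: ZXF

Answer: ZXF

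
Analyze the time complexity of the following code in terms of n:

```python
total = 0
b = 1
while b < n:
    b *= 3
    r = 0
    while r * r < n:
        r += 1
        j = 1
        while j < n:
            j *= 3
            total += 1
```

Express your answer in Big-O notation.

Each loop level contributes: log n × √n × log n. Multiplying the contributions gives O(√n log² n).

Answer: O(√n log² n)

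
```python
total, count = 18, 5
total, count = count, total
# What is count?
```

Trace:
`total, count = 18, 5` → total = 18; count = 5
`total, count = count, total` → total = 5; count = 18
So count = 18

Answer: 18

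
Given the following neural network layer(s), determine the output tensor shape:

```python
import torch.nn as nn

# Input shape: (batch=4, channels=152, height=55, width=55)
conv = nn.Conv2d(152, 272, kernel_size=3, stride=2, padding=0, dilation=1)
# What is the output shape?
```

Input: (4, 152, 55, 55) -> Output: (4, 272, 27, 27)

Answer: (4, 272, 27, 27)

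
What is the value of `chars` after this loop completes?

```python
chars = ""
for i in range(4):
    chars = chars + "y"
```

Repeat 'y' 4 times
`chars` takes the values: "" → "y" → "yy" → "yyy" → "yyyy"

Answer: "yyyy"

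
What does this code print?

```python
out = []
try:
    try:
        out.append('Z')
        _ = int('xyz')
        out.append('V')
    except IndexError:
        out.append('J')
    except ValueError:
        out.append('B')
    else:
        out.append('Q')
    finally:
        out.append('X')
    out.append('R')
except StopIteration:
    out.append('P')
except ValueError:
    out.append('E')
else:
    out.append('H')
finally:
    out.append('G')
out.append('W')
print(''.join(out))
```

Execution trace: 'Z' (inner try body) → 'B' (inner except ValueError) → 'X' (inner finally) → 'R' (try body, no exception) → 'H' (else) → 'G' (finally) → 'W' (after the try/except). Output: ZBXRHGW

Answer: ZBXRHGW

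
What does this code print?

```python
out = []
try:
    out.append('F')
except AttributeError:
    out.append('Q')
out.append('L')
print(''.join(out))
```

Execution trace: 'F' (try body, no exception) → 'L' (after the try/except). Output: FL

Answer: FL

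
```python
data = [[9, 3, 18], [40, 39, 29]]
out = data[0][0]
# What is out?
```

Trace:
`data = [[9, 3, 18], [40, 39, 29]]` → data = [[9, 3, 18], [40, 39, 29]]
`out = data[0][0]` → out = 9
So out = 9

Answer: 9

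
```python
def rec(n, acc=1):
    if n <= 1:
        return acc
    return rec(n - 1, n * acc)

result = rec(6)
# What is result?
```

Accumulator trace (n, acc): (6, 1) -> (5, 6) -> (4, 30) -> (3, 120) -> (2, 360) -> (1, 720) -> return 720

Answer: 720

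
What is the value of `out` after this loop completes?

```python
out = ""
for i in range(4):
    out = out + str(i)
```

Concatenate digits 0 to 3
`out` takes the values: "" → "0" → "01" → "012" → "0123"

Answer: "0123"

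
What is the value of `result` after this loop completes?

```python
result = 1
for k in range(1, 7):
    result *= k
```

6! = 720
`result` takes the values: 1 → 2 → 6 → 24 → 120 → 720

Answer: 720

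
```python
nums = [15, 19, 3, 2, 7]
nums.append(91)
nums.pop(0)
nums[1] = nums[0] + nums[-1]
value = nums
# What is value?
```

Trace:
`nums = [15, 19, 3, 2, 7]` → nums = [15, 19, 3, 2, 7]
`nums.append(91)` → nums = [15, 19, 3, 2, 7, 91]
`nums.pop(0)` → nums = [19, 3, 2, 7, 91]
`nums[1] = nums[0] + nums[-1]` → nums = [19, 110, 2, 7, 91]
`value = nums` → value = [19, 110, 2, 7, 91]
So value = [19, 110, 2, 7, 91]

Answer: [19, 110, 2, 7, 91]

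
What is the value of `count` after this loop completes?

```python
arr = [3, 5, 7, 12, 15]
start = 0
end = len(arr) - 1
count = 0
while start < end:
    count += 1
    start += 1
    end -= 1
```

Iterations until pointers meet (list length 5)
`count` takes the values: 0 → 1 → 2

Answer: 2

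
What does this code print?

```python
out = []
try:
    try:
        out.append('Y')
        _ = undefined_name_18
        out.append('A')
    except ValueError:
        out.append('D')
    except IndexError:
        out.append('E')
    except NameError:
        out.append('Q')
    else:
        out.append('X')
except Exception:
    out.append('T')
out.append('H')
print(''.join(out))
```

Execution trace: 'Y' (inner try body) → 'Q' (inner except NameError) → 'H' (after the try/except). Output: YQH

Answer: YQH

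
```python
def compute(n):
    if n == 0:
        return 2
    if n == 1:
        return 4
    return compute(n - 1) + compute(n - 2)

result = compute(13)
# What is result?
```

Build up from base cases: compute(0)=2, compute(1)=4, compute(2)=6, compute(3)=10, compute(4)=16, compute(5)=26, compute(6)=42, ..., compute(13)=1220

Answer: 1220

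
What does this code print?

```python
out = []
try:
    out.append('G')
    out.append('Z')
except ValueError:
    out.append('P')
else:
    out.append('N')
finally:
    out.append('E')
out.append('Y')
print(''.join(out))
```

Execution trace: 'G' (try body) → 'Z' (try body, no exception) → 'N' (else) → 'E' (finally) → 'Y' (after the try/except). Output: GZNEY

Answer: GZNEY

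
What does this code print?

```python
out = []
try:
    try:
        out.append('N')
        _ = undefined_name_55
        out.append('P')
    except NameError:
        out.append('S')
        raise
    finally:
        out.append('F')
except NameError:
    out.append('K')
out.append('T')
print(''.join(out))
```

Execution trace: 'N' (try body) → 'S' (except NameError) → 'F' (finally) → 'K' (outer except NameError) → 'T' (after the try/except). Output: NSFKT

Answer: NSFKT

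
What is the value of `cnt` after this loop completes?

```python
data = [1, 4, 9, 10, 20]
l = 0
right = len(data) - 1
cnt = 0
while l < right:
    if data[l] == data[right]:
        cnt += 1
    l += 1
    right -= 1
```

Count matching pairs from ends
`cnt` takes the values: 0

Answer: 0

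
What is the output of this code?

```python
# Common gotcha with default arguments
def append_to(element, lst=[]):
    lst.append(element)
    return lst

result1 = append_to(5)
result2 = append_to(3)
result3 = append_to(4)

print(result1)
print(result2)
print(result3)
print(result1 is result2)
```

Key concept: mutable default argument gotcha.
Step by step:
`result1 = append_to(5)` → result1 = [5]
`result2 = append_to(3)` → result1 = [5, 3] (same object as result2); result2 = [5, 3] (same object as result1)
`result3 = append_to(4)` → result1 = [5, 3, 4] (same object as result2, result3); result2 = [5, 3, 4] (same object as result1, result3); result3 = [5, 3, 4] (same object as result1, result2)
`print(result1)` → prints [5, 3, 4]
`print(result2)` → prints [5, 3, 4]
`print(result3)` → prints [5, 3, 4]
`print(result1 is result2)` → prints True

Answer:
[5, 3, 4]
[5, 3, 4]
[5, 3, 4]
True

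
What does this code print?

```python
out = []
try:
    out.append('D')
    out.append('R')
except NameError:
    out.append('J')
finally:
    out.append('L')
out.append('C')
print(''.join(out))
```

Execution trace: 'D' (try body) → 'R' (try body, no exception) → 'L' (finally) → 'C' (after the try/except). Output: DRLC

Answer: DRLC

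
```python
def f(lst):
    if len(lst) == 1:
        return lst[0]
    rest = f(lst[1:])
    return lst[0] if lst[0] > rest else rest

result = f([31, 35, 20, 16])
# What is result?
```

Recursive max over [31, 35, 20, 16] = 35

Answer: 35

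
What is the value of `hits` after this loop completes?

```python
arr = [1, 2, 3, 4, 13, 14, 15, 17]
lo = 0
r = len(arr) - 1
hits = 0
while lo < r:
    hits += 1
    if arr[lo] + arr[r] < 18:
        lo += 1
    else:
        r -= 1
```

Steps to find pair summing to 18
`hits` takes the values: 0 → 1 → 2 → 3 → 4 → 5 → 6 → 7

Answer: 7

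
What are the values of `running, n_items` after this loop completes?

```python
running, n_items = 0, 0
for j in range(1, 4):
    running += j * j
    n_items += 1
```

Sum of squares and count
`running, n_items` takes the values: (0, 0) → (1, 0) → (1, 1) → (5, 1) → (5, 2) → (14, 2) → (14, 3)

Answer: 14, 3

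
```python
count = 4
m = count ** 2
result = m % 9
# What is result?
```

Trace:
`count = 4` → count = 4
`m = count ** 2` → m = 16
`result = m % 9` → result = 7
So result = 7

Answer: 7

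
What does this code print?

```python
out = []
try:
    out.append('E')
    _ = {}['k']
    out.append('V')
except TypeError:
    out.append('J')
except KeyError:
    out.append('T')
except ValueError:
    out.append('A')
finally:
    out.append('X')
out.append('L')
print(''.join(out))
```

Execution trace: 'E' (try body) → 'T' (except KeyError) → 'X' (finally) → 'L' (after the try/except). Output: ETXL

Answer: ETXL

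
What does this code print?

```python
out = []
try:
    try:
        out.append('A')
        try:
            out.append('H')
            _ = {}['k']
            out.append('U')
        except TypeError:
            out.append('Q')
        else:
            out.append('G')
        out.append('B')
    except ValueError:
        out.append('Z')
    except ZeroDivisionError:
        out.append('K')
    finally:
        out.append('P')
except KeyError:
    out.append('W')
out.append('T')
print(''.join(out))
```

Execution trace: 'A' (try body) → 'H' (inner try body) → 'P' (finally) → 'W' (outer except KeyError) → 'T' (after the try/except). Output: AHPWT

Answer: AHPWT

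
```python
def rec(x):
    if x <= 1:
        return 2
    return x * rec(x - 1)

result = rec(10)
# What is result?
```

rec(10) = 10 * 9 * 8 * 7 * 6 * 5 * 4 * 3 * 2 * 2 = 7257600

Answer: 7257600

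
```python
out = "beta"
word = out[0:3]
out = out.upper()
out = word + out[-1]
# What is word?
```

Trace:
`out = "beta"` → out = 'beta'
`word = out[0:3]` → word = 'bet'
`out = out.upper()` → out = 'BETA'
`out = word + out[-1]` → out = 'betA'
So word = 'bet'

Answer: 'bet'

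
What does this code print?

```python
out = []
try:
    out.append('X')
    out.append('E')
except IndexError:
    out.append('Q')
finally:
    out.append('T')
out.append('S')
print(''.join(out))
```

Execution trace: 'X' (try body) → 'E' (try body, no exception) → 'T' (finally) → 'S' (after the try/except). Output: XETS

Answer: XETS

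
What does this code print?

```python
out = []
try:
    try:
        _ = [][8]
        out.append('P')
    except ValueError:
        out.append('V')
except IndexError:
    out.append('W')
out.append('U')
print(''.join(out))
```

Execution trace: 'W' (outer except IndexError) → 'U' (after the try/except). Output: WU

Answer: WU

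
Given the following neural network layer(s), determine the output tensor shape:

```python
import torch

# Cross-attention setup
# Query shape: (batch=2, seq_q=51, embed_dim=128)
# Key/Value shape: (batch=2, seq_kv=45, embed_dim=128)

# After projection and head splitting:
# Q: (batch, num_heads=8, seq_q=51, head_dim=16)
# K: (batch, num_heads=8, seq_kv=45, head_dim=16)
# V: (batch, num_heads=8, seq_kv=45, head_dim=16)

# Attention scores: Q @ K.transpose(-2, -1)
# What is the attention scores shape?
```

Input: (2, 51, 128) -> Output: (2, 8, 51, 45)

Answer: (2, 8, 51, 45)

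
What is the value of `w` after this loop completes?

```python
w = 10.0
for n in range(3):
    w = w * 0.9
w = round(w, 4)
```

Exponential decay: 10.0 * 0.9^3
`w` takes the values: 10.0 → 9.0 → 8.1 → 7.29

Answer: 7.29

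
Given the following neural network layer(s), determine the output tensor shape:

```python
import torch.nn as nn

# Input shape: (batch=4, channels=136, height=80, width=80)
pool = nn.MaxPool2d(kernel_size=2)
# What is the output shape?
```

Input: (4, 136, 80, 80) -> Output: (4, 136, 40, 40)

Answer: (4, 136, 40, 40)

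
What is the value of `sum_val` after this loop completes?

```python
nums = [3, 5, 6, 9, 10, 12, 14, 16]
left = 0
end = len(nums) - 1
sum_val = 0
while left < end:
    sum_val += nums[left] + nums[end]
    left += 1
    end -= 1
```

Sum of pairs from ends
`sum_val` takes the values: 0 → 19 → 38 → 56 → 75

Answer: 75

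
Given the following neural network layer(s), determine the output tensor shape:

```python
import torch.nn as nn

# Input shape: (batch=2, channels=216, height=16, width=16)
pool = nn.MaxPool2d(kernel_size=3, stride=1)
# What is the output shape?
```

Input: (2, 216, 16, 16) -> Output: (2, 216, 14, 14)

Answer: (2, 216, 14, 14)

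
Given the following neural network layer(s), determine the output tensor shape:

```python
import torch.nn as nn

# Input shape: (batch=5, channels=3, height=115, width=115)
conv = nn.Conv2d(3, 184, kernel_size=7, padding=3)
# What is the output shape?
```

Input: (5, 3, 115, 115) -> Output: (5, 184, 115, 115)

Answer: (5, 184, 115, 115)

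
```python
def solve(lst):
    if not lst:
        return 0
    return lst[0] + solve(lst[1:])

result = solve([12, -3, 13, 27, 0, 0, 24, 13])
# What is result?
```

12 + (-3) + 13 + 27 + 0 + 0 + 24 + 13 + 0 = 86

Answer: 86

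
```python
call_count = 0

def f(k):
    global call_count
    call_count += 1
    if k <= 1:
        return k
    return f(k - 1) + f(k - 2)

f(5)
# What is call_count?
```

Calls(k) = 1 + Calls(k-1) + Calls(k-2); Calls(0)=Calls(1)=1. For k=5 this gives 15.

Answer: 15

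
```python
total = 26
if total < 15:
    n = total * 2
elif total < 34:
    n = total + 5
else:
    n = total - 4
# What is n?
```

Trace:
`total = 26` → total = 26
`if total < 15: ...` → total < 15 is False, total < 34 is True → n = 31
So n = 31

Answer: 31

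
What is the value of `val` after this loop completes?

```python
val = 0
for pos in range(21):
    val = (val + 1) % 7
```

Increment mod 7, 21 times = 0
`val` takes the values: 0 → 1 → 2 → 3 → 4 → 5 → 6 → 0 → 1 → 2 → 3 → 4 → 5 → 6 → 0 → 1 → 2 → 3 → 4 → 5 → 6 → 0

Answer: 0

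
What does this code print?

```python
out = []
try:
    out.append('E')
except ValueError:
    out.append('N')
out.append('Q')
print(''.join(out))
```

Execution trace: 'E' (try body, no exception) → 'Q' (after the try/except). Output: EQ

Answer: EQ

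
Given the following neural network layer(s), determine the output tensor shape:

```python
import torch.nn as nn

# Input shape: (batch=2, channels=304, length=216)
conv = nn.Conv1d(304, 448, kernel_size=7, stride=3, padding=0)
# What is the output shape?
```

Input: (2, 304, 216) -> Output: (2, 448, 70)

Answer: (2, 448, 70)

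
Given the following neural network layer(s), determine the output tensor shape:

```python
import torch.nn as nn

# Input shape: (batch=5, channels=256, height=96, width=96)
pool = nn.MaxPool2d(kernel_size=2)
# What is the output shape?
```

Input: (5, 256, 96, 96) -> Output: (5, 256, 48, 48)

Answer: (5, 256, 48, 48)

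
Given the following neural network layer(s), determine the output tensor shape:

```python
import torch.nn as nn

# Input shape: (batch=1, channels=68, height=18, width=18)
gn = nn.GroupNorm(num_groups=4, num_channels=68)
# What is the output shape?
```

Input: (1, 68, 18, 18) -> Output: (1, 68, 18, 18)

Answer: (1, 68, 18, 18)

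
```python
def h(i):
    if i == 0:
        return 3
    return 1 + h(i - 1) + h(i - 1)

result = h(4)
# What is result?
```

h(i) = 1 + 2·h(i-1), h(0)=3. Closed form: (3+1)·2^4 - 1 = 63.

Answer: 63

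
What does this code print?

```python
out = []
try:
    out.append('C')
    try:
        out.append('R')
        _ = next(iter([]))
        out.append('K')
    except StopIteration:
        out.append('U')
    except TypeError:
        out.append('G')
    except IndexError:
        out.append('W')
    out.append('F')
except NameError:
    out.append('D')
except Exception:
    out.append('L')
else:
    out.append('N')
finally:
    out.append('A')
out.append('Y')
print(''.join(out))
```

Execution trace: 'C' (try body) → 'R' (inner try body) → 'U' (inner except StopIteration) → 'F' (try body, no exception) → 'N' (else) → 'A' (finally) → 'Y' (after the try/except). Output: CRUFNAY

Answer: CRUFNAY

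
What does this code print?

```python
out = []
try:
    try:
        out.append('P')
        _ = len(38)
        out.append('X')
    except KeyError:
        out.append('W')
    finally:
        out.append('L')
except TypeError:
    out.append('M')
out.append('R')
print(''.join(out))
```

Execution trace: 'P' (try body) → 'L' (finally) → 'M' (outer except TypeError) → 'R' (after the try/except). Output: PLMR

Answer: PLMR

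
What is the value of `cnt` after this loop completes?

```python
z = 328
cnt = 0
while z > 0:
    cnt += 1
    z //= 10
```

Count digits by repeated division by 10
`cnt` takes the values: 0 → 1 → 2 → 3

Answer: 3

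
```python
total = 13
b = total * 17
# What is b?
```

Trace:
`total = 13` → total = 13
`b = total * 17` → b = 221
So b = 221

Answer: 221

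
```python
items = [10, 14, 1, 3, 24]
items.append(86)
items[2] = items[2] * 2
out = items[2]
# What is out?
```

Trace:
`items = [10, 14, 1, 3, 24]` → items = [10, 14, 1, 3, 24]
`items.append(86)` → items = [10, 14, 1, 3, 24, 86]
`items[2] = items[2] * 2` → items = [10, 14, 2, 3, 24, 86]
`out = items[2]` → out = 2
So out = 2

Answer: 2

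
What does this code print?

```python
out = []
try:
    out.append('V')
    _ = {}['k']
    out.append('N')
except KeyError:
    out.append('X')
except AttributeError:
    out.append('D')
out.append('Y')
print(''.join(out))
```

Execution trace: 'V' (try body) → 'X' (except KeyError) → 'Y' (after the try/except). Output: VXY

Answer: VXY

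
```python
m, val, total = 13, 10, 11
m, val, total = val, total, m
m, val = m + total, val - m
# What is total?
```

Trace:
`m, val, total = 13, 10, 11` → m = 13; val = 10; total = 11
`m, val, total = val, total, m` → m = 10; val = 11; total = 13
`m, val = m + total, val - m` → m = 23; val = 1
So total = 13

Answer: 13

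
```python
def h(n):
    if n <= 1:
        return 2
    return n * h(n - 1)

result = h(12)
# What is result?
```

h(12) = 12 * 11 * 10 * 9 * 8 * 7 * 6 * 5 * 4 * 3 * 2 * 2 = 958003200

Answer: 958003200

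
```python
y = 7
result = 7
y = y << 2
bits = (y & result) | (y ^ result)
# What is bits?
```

Trace:
`y = 7` → y = 7
`result = 7` → result = 7
`y = y << 2` → y = 28
`bits = (y & result) | (y ^ result)` → bits = 31
So bits = 31

Answer: 31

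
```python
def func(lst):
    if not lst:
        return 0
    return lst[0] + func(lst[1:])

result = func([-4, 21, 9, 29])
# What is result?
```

(-4) + 21 + 9 + 29 + 0 = 55

Answer: 55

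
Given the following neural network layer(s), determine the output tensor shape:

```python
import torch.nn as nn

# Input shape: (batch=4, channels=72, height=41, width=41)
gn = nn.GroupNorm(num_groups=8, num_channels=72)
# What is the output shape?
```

Input: (4, 72, 41, 41) -> Output: (4, 72, 41, 41)

Answer: (4, 72, 41, 41)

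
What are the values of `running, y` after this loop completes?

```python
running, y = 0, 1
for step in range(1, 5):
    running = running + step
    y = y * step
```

Sum and factorial of 1 to 4
`running, y` takes the values: (0, 1) → (1, 1) → (3, 1) → (3, 2) → (6, 2) → (6, 6) → (10, 6) → (10, 24)

Answer: 10, 24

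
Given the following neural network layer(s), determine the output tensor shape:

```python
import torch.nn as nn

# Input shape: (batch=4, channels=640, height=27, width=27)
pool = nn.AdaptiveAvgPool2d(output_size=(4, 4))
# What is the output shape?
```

Input: (4, 640, 27, 27) -> Output: (4, 640, 4, 4)

Answer: (4, 640, 4, 4)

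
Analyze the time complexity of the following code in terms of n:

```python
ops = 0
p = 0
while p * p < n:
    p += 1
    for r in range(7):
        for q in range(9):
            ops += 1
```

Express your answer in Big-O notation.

Each loop level contributes: √n × 1 × 1. Multiplying the contributions gives O(√n).

Answer: O(√n)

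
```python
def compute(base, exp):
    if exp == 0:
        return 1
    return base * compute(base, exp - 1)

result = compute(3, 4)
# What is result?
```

compute(3, 4) = 3 * 3 * 3 * 3 = 81

Answer: 81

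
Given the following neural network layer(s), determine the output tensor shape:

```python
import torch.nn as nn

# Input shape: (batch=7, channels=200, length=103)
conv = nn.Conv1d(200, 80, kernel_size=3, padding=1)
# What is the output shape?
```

Input: (7, 200, 103) -> Output: (7, 80, 103)

Answer: (7, 80, 103)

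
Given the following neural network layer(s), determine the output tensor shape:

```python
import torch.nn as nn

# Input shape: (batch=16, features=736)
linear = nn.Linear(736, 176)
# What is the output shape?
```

Input: (16, 736) -> Output: (16, 176)

Answer: (16, 176)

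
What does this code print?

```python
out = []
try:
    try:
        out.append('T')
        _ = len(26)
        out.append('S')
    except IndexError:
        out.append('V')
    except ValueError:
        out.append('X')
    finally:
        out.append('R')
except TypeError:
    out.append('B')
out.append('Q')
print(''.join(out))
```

Execution trace: 'T' (try body) → 'R' (finally) → 'B' (outer except TypeError) → 'Q' (after the try/except). Output: TRBQ

Answer: TRBQ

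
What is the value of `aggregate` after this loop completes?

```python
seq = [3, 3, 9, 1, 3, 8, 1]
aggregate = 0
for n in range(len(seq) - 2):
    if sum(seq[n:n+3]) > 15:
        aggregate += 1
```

Count windows with sum > 15
`aggregate` takes the values: 0

Answer: 0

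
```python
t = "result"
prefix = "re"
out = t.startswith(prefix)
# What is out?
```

Trace:
`t = "result"` → t = 'result'
`prefix = "re"` → prefix = 're'
`out = t.startswith(prefix)` → out = True
So out = True

Answer: True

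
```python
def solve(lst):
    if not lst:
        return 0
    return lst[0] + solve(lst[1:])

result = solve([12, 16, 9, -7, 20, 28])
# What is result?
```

12 + 16 + 9 + (-7) + 20 + 28 + 0 = 78

Answer: 78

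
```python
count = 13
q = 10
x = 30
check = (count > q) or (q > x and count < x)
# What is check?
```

Trace:
`count = 13` → count = 13
`q = 10` → q = 10
`x = 30` → x = 30
`check = (count > q) or (q > x and count < x)` → check = True
So check = True

Answer: True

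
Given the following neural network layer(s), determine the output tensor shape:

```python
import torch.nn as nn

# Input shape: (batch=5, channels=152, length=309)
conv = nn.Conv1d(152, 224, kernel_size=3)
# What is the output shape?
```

Input: (5, 152, 309) -> Output: (5, 224, 307)

Answer: (5, 224, 307)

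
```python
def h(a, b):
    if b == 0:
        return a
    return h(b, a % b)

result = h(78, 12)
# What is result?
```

h(78, 12) -> h(12, 6) -> h(6, 0) -> 6

Answer: 6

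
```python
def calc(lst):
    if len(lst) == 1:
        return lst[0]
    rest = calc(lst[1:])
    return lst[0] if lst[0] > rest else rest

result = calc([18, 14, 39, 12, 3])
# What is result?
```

Recursive max over [18, 14, 39, 12, 3] = 39

Answer: 39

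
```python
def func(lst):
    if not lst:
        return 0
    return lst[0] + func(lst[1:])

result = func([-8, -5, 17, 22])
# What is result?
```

(-8) + (-5) + 17 + 22 + 0 = 26

Answer: 26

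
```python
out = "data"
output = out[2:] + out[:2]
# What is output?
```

Trace:
`out = "data"` → out = 'data'
`output = out[2:] + out[:2]` → output = 'tada'
So output = 'tada'

Answer: 'tada'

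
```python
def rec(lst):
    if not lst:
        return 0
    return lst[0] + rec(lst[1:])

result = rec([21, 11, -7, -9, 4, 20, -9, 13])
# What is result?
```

21 + 11 + (-7) + (-9) + 4 + 20 + (-9) + 13 + 0 = 44

Answer: 44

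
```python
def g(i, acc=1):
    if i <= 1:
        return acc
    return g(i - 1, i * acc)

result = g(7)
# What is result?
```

Accumulator trace (n, acc): (7, 1) -> (6, 7) -> (5, 42) -> (4, 210) -> (3, 840) -> (2, 2520) -> (1, 5040) -> return 5040

Answer: 5040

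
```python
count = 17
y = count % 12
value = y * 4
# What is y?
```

Trace:
`count = 17` → count = 17
`y = count % 12` → y = 5
`value = y * 4` → value = 20
So y = 5

Answer: 5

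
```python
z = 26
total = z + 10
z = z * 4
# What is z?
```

Trace:
`z = 26` → z = 26
`total = z + 10` → total = 36
`z = z * 4` → z = 104
So z = 104

Answer: 104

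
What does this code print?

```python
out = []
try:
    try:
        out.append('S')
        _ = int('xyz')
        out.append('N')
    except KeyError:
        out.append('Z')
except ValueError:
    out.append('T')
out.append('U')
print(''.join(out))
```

Execution trace: 'S' (try body) → 'T' (outer except ValueError) → 'U' (after the try/except). Output: STU

Answer: STU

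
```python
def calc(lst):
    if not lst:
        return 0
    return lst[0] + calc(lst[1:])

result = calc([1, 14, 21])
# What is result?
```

1 + 14 + 21 + 0 = 36

Answer: 36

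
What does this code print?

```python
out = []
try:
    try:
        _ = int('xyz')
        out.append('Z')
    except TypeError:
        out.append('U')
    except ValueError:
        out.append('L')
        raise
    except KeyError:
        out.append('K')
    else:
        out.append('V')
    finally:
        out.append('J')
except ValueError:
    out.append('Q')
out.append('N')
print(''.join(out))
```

Execution trace: 'L' (inner except ValueError) → 'J' (inner finally) → 'Q' (outer except ValueError) → 'N' (after the try/except). Output: LJQN

Answer: LJQN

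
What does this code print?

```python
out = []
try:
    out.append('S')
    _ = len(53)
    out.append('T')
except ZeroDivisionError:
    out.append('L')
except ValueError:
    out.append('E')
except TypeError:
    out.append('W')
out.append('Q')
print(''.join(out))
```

Execution trace: 'S' (try body) → 'W' (except TypeError) → 'Q' (after the try/except). Output: SWQ

Answer: SWQ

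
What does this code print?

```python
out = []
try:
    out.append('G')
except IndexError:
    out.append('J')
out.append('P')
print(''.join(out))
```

Execution trace: 'G' (try body, no exception) → 'P' (after the try/except). Output: GP

Answer: GP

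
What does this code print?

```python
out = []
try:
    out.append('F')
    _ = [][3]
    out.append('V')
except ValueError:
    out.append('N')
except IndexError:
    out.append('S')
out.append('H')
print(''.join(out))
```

Execution trace: 'F' (try body) → 'S' (except IndexError) → 'H' (after the try/except). Output: FSH

Answer: FSH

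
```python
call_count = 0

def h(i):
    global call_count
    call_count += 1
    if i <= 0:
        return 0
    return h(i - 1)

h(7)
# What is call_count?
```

Linear recursion stepping by 1: 8 calls from i=7 down to ≤0.

Answer: 8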